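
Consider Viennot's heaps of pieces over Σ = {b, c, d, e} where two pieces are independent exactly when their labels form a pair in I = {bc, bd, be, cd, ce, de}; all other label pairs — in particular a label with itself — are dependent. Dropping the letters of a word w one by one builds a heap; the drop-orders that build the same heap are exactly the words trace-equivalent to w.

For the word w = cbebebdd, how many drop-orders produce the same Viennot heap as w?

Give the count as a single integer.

1680

drop 0:c onto floor
drop 1:b onto floor
drop 2:e onto floor
drop 3:b onto {1:b}
drop 4:e onto {2:e}
drop 5:b onto {3:b}
drop 6:d onto floor
drop 7:d onto {6:d}
ground layer = {0:c, 1:b, 2:e, 6:d}
drop-orders for the pieces not yet dropped (sum over which currently-grounded one goes next):
  1 to go: {0} 1  {4} 1  {5} 1  {7} 1
  2 to go: {0,4} 2  {0,5} 2  {0,7} 2  {2,4} 1  {3,5} 1  {4,5} 2  {4,7} 2  {5,7} 2  {6,7} 1
  3 to go: {0,2,4} 3  {0,3,5} 3  {0,4,5} 6  {0,4,7} 6  {0,5,7} 6  {0,6,7} 3  {1,3,5} 1  {2,4,5} 3  {2,4,7} 3  {3,4,5} 3  {3,5,7} 3  {4,5,7} 6  {4,6,7} 3  {5,6,7} 3
  4 to go: {0,1,3,5} 4  {0,2,4,5} 12  {0,2,4,7} 12  {0,3,4,5} 12  {0,3,5,7} 12  {0,4,5,7} 24  {0,4,6,7} 12  {0,5,6,7} 12  {1,3,4,5} 4  {1,3,5,7} 4  {2,3,4,5} 6  {2,4,5,7} 12  {2,4,6,7} 6  {3,4,5,7} 12  {3,5,6,7} 6  {4,5,6,7} 12
  5 to go: {0,1,3,4,5} 20  {0,1,3,5,7} 20  {0,2,3,4,5} 30  {0,2,4,5,7} 60  {0,2,4,6,7} 30  {0,3,4,5,7} 60  {0,3,5,6,7} 30  {0,4,5,6,7} 60  {1,2,3,4,5} 10  {1,3,4,5,7} 20  {1,3,5,6,7} 10  {2,3,4,5,7} 30  {2,4,5,6,7} 30  {3,4,5,6,7} 30
  6 to go: {0,1,2,3,4,5} 60  {0,1,3,4,5,7} 120  {0,1,3,5,6,7} 60  {0,2,3,4,5,7} 180  {0,2,4,5,6,7} 180  {0,3,4,5,6,7} 180  {1,2,3,4,5,7} 60  {1,3,4,5,6,7} 60  {2,3,4,5,6,7} 90
  if 0:c drops first: 210 orders
  if 1:b drops first: 630 orders
  if 2:e drops first: 420 orders
  if 6:d drops first: 420 orders
heap linearizations: 1680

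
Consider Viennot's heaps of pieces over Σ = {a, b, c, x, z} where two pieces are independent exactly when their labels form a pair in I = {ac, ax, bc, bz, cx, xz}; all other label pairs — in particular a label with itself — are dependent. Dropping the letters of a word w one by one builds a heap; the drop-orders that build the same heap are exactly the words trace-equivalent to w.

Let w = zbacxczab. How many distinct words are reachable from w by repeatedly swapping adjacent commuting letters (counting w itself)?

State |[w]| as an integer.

piece 0:z — minimal
piece 1:b — minimal
piece 2:a rests on {0:z, 1:b}
piece 3:c rests on {0:z}
piece 4:x rests on {1:b}
piece 5:c rests on {3:c}
piece 6:z rests on {2:a, 5:c}
piece 7:a rests on {6:z}
piece 8:b rests on {4:x, 7:a}
minimal pieces: {0:z, 1:b}
ways to finish when only these pieces remain (= sum over removing one remaining piece with nothing left below it):
  1 left: {8}→1
  2 left: {4,8}→1  {7,8}→1
  3 left: {4,7,8}→2  {6,7,8}→1
  4 left: {2,6,7,8}→1  {4,6,7,8}→3  {5,6,7,8}→1
  5 left: {2,4,6,7,8}→4  {2,5,6,7,8}→2  {3,5,6,7,8}→1  {4,5,6,7,8}→4
  6 left: {1,2,4,6,7,8}→4  {2,3,5,6,7,8}→3  {2,4,5,6,7,8}→10  {3,4,5,6,7,8}→5
  7 left: {0,2,3,5,6,7,8}→3  {1,2,4,5,6,7,8}→14  {2,3,4,5,6,7,8}→18
  placing 0:z first → 32 extensions
  placing 1:b first → 21 extensions
total linear extensions = 53

53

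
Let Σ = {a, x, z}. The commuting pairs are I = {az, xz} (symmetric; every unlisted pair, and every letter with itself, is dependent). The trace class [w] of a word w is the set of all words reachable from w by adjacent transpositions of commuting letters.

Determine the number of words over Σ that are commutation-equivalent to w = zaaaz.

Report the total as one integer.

piece 0:z — minimal
piece 1:a — minimal
piece 2:a rests on {1:a}
piece 3:a rests on {2:a}
piece 4:z rests on {0:z}
minimal pieces: {0:z, 1:a}
ways to finish when only these pieces remain (= sum over removing one remaining piece with nothing left below it):
  1 left: {3}→1  {4}→1
  2 left: {0,4}→1  {2,3}→1  {3,4}→2
  3 left: {0,3,4}→3  {1,2,3}→1  {2,3,4}→3
  placing 0:z first → 4 extensions
  placing 1:a first → 6 extensions
total linear extensions = 10

10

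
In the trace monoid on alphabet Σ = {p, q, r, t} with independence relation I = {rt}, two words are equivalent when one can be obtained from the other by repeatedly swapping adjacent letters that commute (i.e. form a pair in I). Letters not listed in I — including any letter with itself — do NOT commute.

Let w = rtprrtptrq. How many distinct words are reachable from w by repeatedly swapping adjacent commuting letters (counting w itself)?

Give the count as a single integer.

12

0(r) covers ∅
1(t) covers ∅
2(p) covers 0:r, 1:t
3(r) covers 2:p
4(r) covers 3:r
5(t) covers 2:p
6(p) covers 4:r, 5:t
7(t) covers 6:p
8(r) covers 6:p
9(q) covers 7:t, 8:r
floor of heap: 0:r, 1:t
completions by unplaced set U, small U first (add the entries for U minus each lowest piece of U):
  |U|=1: {9}:1
  |U|=2: {7,9}:1  {8,9}:1
  |U|=3: {7,8,9}:2
  |U|=4: {6,7,8,9}:2
  |U|=5: {4,6,7,8,9}:2  {5,6,7,8,9}:2
  |U|=6: {3,4,6,7,8,9}:2  {4,5,6,7,8,9}:4
  |U|=7: {3,4,5,6,7,8,9}:6
  |U|=8: {2,3,4,5,6,7,8,9}:6
  start at 0(r): 6
  start at 1(t): 6
sum over floor = 12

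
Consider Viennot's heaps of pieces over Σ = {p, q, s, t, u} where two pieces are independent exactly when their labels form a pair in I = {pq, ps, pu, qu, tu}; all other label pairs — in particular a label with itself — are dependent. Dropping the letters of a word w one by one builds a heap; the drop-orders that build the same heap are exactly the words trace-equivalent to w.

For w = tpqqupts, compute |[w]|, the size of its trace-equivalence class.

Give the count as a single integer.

42

0(t) covers ∅
1(p) covers 0:t
2(q) covers 0:t
3(q) covers 2:q
4(u) covers ∅
5(p) covers 1:p
6(t) covers 3:q, 5:p
7(s) covers 4:u, 6:t
floor of heap: 0:t, 4:u
completions by unplaced set U, small U first (add the entries for U minus each lowest piece of U):
  |U|=1: {7}:1
  |U|=2: {4,7}:1  {6,7}:1
  |U|=3: {3,6,7}:1  {4,6,7}:2  {5,6,7}:1
  |U|=4: {1,5,6,7}:1  {2,3,6,7}:1  {3,4,6,7}:3  {3,5,6,7}:2  {4,5,6,7}:3
  |U|=5: {1,3,5,6,7}:3  {1,4,5,6,7}:4  {2,3,4,6,7}:4  {2,3,5,6,7}:3  {3,4,5,6,7}:8
  |U|=6: {1,2,3,5,6,7}:6  {1,3,4,5,6,7}:15  {2,3,4,5,6,7}:15
  start at 0(t): 36
  start at 4(u): 6
sum over floor = 42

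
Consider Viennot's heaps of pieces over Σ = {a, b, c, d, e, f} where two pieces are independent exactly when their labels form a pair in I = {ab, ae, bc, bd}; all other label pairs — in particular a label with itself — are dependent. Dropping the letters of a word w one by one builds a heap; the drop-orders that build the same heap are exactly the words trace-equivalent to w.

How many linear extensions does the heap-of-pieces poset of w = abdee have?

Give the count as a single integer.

0(a) covers ∅
1(b) covers ∅
2(d) covers 0:a
3(e) covers 1:b, 2:d
4(e) covers 3:e
floor of heap: 0:a, 1:b
completions by unplaced set U, small U first (add the entries for U minus each lowest piece of U):
  |U|=1: {4}:1
  |U|=2: {3,4}:1
  |U|=3: {1,3,4}:1  {2,3,4}:1
  start at 0(a): 2
  start at 1(b): 1
sum over floor = 3

3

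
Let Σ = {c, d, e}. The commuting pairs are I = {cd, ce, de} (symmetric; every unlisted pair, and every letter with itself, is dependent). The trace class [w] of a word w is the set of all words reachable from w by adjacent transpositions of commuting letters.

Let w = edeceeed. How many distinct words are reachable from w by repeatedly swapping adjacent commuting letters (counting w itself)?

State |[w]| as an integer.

#0=e has no predecessor
#1=d has no predecessor
#2=e depends on [0:e]
#3=c has no predecessor
#4=e depends on [2:e]
#5=e depends on [4:e]
#6=e depends on [5:e]
#7=d depends on [1:d]
sources: [0:e, 1:d, 3:c]
N(rest) = Σ N(rest − s) over sources s of rest; N(one piece) = 1:
  size 1 → [3]=1  [6]=1  [7]=1
  size 2 → [1,7]=1  [3,6]=2  [3,7]=2  [5,6]=1  [6,7]=2
  size 3 → [1,3,7]=3  [1,6,7]=3  [3,5,6]=3  [3,6,7]=6  [4,5,6]=1  [5,6,7]=3
  size 4 → [1,3,6,7]=12  [1,5,6,7]=6  [2,4,5,6]=1  [3,4,5,6]=4  [3,5,6,7]=12  [4,5,6,7]=4
  size 5 → [0,2,4,5,6]=1  [1,3,5,6,7]=30  [1,4,5,6,7]=10  [2,3,4,5,6]=5  [2,4,5,6,7]=5  [3,4,5,6,7]=20
  size 6 → [0,2,3,4,5,6]=6  [0,2,4,5,6,7]=6  [1,2,4,5,6,7]=15  [1,3,4,5,6,7]=60  [2,3,4,5,6,7]=30
  first=0(e) contributes 105
  first=1(d) contributes 42
  first=3(c) contributes 21
|[w]| = 168

168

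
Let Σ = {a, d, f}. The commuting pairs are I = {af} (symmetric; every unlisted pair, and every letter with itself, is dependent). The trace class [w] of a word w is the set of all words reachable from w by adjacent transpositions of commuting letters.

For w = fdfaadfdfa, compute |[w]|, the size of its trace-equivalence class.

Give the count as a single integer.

#0=f has no predecessor
#1=d depends on [0:f]
#2=f depends on [1:d]
#3=a depends on [1:d]
#4=a depends on [3:a]
#5=d depends on [2:f, 4:a]
#6=f depends on [5:d]
#7=d depends on [6:f]
#8=f depends on [7:d]
#9=a depends on [7:d]
sources: [0:f]
N(rest) = Σ N(rest − s) over sources s of rest; N(one piece) = 1:
  size 1 → [8]=1  [9]=1
  size 2 → [8,9]=2
  size 3 → [7,8,9]=2
  size 4 → [6,7,8,9]=2
  size 5 → [5,6,7,8,9]=2
  size 6 → [2,5,6,7,8,9]=2  [4,5,6,7,8,9]=2
  size 7 → [2,4,5,6,7,8,9]=4  [3,4,5,6,7,8,9]=2
  size 8 → [2,3,4,5,6,7,8,9]=6
  first=0(f) contributes 6

6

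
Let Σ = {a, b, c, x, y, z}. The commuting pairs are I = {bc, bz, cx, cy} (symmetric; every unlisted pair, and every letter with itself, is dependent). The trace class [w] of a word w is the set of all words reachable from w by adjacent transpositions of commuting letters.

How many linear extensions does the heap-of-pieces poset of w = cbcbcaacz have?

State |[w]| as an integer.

10

drop 0:c onto floor
drop 1:b onto floor
drop 2:c onto {0:c}
drop 3:b onto {1:b}
drop 4:c onto {2:c}
drop 5:a onto {3:b, 4:c}
drop 6:a onto {5:a}
drop 7:c onto {6:a}
drop 8:z onto {7:c}
ground layer = {0:c, 1:b}
drop-orders for the pieces not yet dropped (sum over which currently-grounded one goes next):
  1 to go: {8} 1
  2 to go: {7,8} 1
  3 to go: {6,7,8} 1
  4 to go: {5,6,7,8} 1
  5 to go: {3,5,6,7,8} 1  {4,5,6,7,8} 1
  6 to go: {1,3,5,6,7,8} 1  {2,4,5,6,7,8} 1  {3,4,5,6,7,8} 2
  7 to go: {0,2,4,5,6,7,8} 1  {1,3,4,5,6,7,8} 3  {2,3,4,5,6,7,8} 3
  if 0:c drops first: 6 orders
  if 1:b drops first: 4 orders
heap linearizations: 10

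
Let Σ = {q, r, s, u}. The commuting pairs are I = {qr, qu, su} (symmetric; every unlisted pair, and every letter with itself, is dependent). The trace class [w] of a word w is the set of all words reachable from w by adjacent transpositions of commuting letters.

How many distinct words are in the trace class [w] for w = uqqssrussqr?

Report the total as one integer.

#0=u has no predecessor
#1=q has no predecessor
#2=q depends on [1:q]
#3=s depends on [2:q]
#4=s depends on [3:s]
#5=r depends on [0:u, 4:s]
#6=u depends on [5:r]
#7=s depends on [5:r]
#8=s depends on [7:s]
#9=q depends on [8:s]
#10=r depends on [6:u, 8:s]
sources: [0:u, 1:q]
N(rest) = Σ N(rest − s) over sources s of rest; N(one piece) = 1:
  size 1 → [9]=1  [10]=1
  size 2 → [6,10]=1  [9,10]=2
  size 3 → [6,9,10]=3  [8,9,10]=2
  size 4 → [6,8,9,10]=5  [7,8,9,10]=2
  size 5 → [6,7,8,9,10]=7
  size 6 → [5,6,7,8,9,10]=7
  size 7 → [0,5,6,7,8,9,10]=7  [4,5,6,7,8,9,10]=7
  size 8 → [0,4,5,6,7,8,9,10]=14  [3,4,5,6,7,8,9,10]=7
  size 9 → [0,3,4,5,6,7,8,9,10]=21  [2,3,4,5,6,7,8,9,10]=7
  first=0(u) contributes 7
  first=1(q) contributes 28
|[w]| = 35

35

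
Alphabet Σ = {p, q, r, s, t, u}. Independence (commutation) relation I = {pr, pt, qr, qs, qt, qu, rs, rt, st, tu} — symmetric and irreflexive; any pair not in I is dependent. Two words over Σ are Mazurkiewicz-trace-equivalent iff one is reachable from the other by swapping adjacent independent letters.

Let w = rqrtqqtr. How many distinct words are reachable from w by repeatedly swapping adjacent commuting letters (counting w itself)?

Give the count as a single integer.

560

piece 0:r — minimal
piece 1:q — minimal
piece 2:r rests on {0:r}
piece 3:t — minimal
piece 4:q rests on {1:q}
piece 5:q rests on {4:q}
piece 6:t rests on {3:t}
piece 7:r rests on {2:r}
minimal pieces: {0:r, 1:q, 3:t}
ways to finish when only these pieces remain (= sum over removing one remaining piece with nothing left below it):
  1 left: {5}→1  {6}→1  {7}→1
  2 left: {2,7}→1  {3,6}→1  {4,5}→1  {5,6}→2  {5,7}→2  {6,7}→2
  3 left: {0,2,7}→1  {1,4,5}→1  {2,5,7}→3  {2,6,7}→3  {3,5,6}→3  {3,6,7}→3  {4,5,6}→3  {4,5,7}→3  {5,6,7}→6
  4 left: {0,2,5,7}→4  {0,2,6,7}→4  {1,4,5,6}→4  {1,4,5,7}→4  {2,3,6,7}→6  {2,4,5,7}→6  {2,5,6,7}→12  {3,4,5,6}→6  {3,5,6,7}→12  {4,5,6,7}→12
  5 left: {0,2,3,6,7}→10  {0,2,4,5,7}→10  {0,2,5,6,7}→20  {1,2,4,5,7}→10  {1,3,4,5,6}→10  {1,4,5,6,7}→20  {2,3,5,6,7}→30  {2,4,5,6,7}→30  {3,4,5,6,7}→30
  6 left: {0,1,2,4,5,7}→20  {0,2,3,5,6,7}→60  {0,2,4,5,6,7}→60  {1,2,4,5,6,7}→60  {1,3,4,5,6,7}→60  {2,3,4,5,6,7}→90
  placing 0:r first → 210 extensions
  placing 1:q first → 210 extensions
  placing 3:t first → 140 extensions
total linear extensions = 560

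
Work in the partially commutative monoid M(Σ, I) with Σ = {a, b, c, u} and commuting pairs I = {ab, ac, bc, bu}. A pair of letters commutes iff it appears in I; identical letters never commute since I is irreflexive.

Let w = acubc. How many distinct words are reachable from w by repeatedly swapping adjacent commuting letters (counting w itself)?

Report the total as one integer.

10

piece 0:a — minimal
piece 1:c — minimal
piece 2:u rests on {0:a, 1:c}
piece 3:b — minimal
piece 4:c rests on {2:u}
minimal pieces: {0:a, 1:c, 3:b}
ways to finish when only these pieces remain (= sum over removing one remaining piece with nothing left below it):
  1 left: {3}→1  {4}→1
  2 left: {2,4}→1  {3,4}→2
  3 left: {0,2,4}→1  {1,2,4}→1  {2,3,4}→3
  placing 0:a first → 4 extensions
  placing 1:c first → 4 extensions
  placing 3:b first → 2 extensions
total linear extensions = 10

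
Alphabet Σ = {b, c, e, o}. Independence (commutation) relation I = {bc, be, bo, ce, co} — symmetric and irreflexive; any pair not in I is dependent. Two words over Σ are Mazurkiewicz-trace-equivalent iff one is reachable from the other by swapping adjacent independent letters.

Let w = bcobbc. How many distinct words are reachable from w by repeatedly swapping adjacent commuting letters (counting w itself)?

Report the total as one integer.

60

#0=b has no predecessor
#1=c has no predecessor
#2=o has no predecessor
#3=b depends on [0:b]
#4=b depends on [3:b]
#5=c depends on [1:c]
sources: [0:b, 1:c, 2:o]
N(rest) = Σ N(rest − s) over sources s of rest; N(one piece) = 1:
  size 1 → [2]=1  [4]=1  [5]=1
  size 2 → [1,5]=1  [2,4]=2  [2,5]=2  [3,4]=1  [4,5]=2
  size 3 → [0,3,4]=1  [1,2,5]=3  [1,4,5]=3  [2,3,4]=3  [2,4,5]=6  [3,4,5]=3
  size 4 → [0,2,3,4]=4  [0,3,4,5]=4  [1,2,4,5]=12  [1,3,4,5]=6  [2,3,4,5]=12
  first=0(b) contributes 30
  first=1(c) contributes 20
  first=2(o) contributes 10
|[w]| = 60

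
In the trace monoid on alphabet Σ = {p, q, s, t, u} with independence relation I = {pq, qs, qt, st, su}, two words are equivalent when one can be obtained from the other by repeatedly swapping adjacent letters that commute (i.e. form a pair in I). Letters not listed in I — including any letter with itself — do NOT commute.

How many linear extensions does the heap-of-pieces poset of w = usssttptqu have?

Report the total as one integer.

piece 0:u — minimal
piece 1:s — minimal
piece 2:s rests on {1:s}
piece 3:s rests on {2:s}
piece 4:t rests on {0:u}
piece 5:t rests on {4:t}
piece 6:p rests on {3:s, 5:t}
piece 7:t rests on {6:p}
piece 8:q rests on {0:u}
piece 9:u rests on {7:t, 8:q}
minimal pieces: {0:u, 1:s}
ways to finish when only these pieces remain (= sum over removing one remaining piece with nothing left below it):
  1 left: {9}→1
  2 left: {7,9}→1  {8,9}→1
  3 left: {6,7,9}→1  {7,8,9}→2
  4 left: {3,6,7,9}→1  {5,6,7,9}→1  {6,7,8,9}→3
  5 left: {2,3,6,7,9}→1  {3,5,6,7,9}→2  {3,6,7,8,9}→4  {4,5,6,7,9}→1  {5,6,7,8,9}→4
  6 left: {1,2,3,6,7,9}→1  {2,3,5,6,7,9}→3  {2,3,6,7,8,9}→5  {3,4,5,6,7,9}→3  {3,5,6,7,8,9}→10  {4,5,6,7,8,9}→5
  7 left: {0,4,5,6,7,8,9}→5  {1,2,3,5,6,7,9}→4  {1,2,3,6,7,8,9}→6  {2,3,4,5,6,7,9}→6  {2,3,5,6,7,8,9}→18  {3,4,5,6,7,8,9}→18
  8 left: {0,3,4,5,6,7,8,9}→23  {1,2,3,4,5,6,7,9}→10  {1,2,3,5,6,7,8,9}→28  {2,3,4,5,6,7,8,9}→42
  placing 0:u first → 80 extensions
  placing 1:s first → 65 extensions
total linear extensions = 145

145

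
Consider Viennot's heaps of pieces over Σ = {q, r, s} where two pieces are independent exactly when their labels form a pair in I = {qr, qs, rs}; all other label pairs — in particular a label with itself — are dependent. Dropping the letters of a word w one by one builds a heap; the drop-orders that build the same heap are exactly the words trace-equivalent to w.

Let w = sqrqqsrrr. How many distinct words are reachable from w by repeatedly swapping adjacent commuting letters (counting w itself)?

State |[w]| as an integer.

piece 0:s — minimal
piece 1:q — minimal
piece 2:r — minimal
piece 3:q rests on {1:q}
piece 4:q rests on {3:q}
piece 5:s rests on {0:s}
piece 6:r rests on {2:r}
piece 7:r rests on {6:r}
piece 8:r rests on {7:r}
minimal pieces: {0:s, 1:q, 2:r}
ways to finish when only these pieces remain (= sum over removing one remaining piece with nothing left below it):
  1 left: {4}→1  {5}→1  {8}→1
  2 left: {0,5}→1  {3,4}→1  {4,5}→2  {4,8}→2  {5,8}→2  {7,8}→1
  3 left: {0,4,5}→3  {0,5,8}→3  {1,3,4}→1  {3,4,5}→3  {3,4,8}→3  {4,5,8}→6  {4,7,8}→3  {5,7,8}→3  {6,7,8}→1
  4 left: {0,3,4,5}→6  {0,4,5,8}→12  {0,5,7,8}→6  {1,3,4,5}→4  {1,3,4,8}→4  {2,6,7,8}→1  {3,4,5,8}→12  {3,4,7,8}→6  {4,5,7,8}→12  {4,6,7,8}→4  {5,6,7,8}→4
  5 left: {0,1,3,4,5}→10  {0,3,4,5,8}→30  {0,4,5,7,8}→30  {0,5,6,7,8}→10  {1,3,4,5,8}→20  {1,3,4,7,8}→10  {2,4,6,7,8}→5  {2,5,6,7,8}→5  {3,4,5,7,8}→30  {3,4,6,7,8}→10  {4,5,6,7,8}→20
  6 left: {0,1,3,4,5,8}→60  {0,2,5,6,7,8}→15  {0,3,4,5,7,8}→90  {0,4,5,6,7,8}→60  {1,3,4,5,7,8}→60  {1,3,4,6,7,8}→20  {2,3,4,6,7,8}→15  {2,4,5,6,7,8}→30  {3,4,5,6,7,8}→60
  7 left: {0,1,3,4,5,7,8}→210  {0,2,4,5,6,7,8}→105  {0,3,4,5,6,7,8}→210  {1,2,3,4,6,7,8}→35  {1,3,4,5,6,7,8}→140  {2,3,4,5,6,7,8}→105
  placing 0:s first → 280 extensions
  placing 1:q first → 420 extensions
  placing 2:r first → 560 extensions
total linear extensions = 1260

1260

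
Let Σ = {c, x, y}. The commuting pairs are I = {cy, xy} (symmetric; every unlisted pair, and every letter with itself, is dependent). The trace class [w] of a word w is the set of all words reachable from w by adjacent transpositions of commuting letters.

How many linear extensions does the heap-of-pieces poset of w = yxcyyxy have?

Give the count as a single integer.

35

drop 0:y onto floor
drop 1:x onto floor
drop 2:c onto {1:x}
drop 3:y onto {0:y}
drop 4:y onto {3:y}
drop 5:x onto {2:c}
drop 6:y onto {4:y}
ground layer = {0:y, 1:x}
drop-orders for the pieces not yet dropped (sum over which currently-grounded one goes next):
  1 to go: {5} 1  {6} 1
  2 to go: {2,5} 1  {4,6} 1  {5,6} 2
  3 to go: {1,2,5} 1  {2,5,6} 3  {3,4,6} 1  {4,5,6} 3
  4 to go: {0,3,4,6} 1  {1,2,5,6} 4  {2,4,5,6} 6  {3,4,5,6} 4
  5 to go: {0,3,4,5,6} 5  {1,2,4,5,6} 10  {2,3,4,5,6} 10
  if 0:y drops first: 20 orders
  if 1:x drops first: 15 orders
heap linearizations: 35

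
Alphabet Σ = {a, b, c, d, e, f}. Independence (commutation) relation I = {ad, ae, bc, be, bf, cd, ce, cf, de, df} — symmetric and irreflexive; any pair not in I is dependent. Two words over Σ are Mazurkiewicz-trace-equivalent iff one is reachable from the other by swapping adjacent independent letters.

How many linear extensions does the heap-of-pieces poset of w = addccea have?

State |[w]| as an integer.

105

drop 0:a onto floor
drop 1:d onto floor
drop 2:d onto {1:d}
drop 3:c onto {0:a}
drop 4:c onto {3:c}
drop 5:e onto floor
drop 6:a onto {4:c}
ground layer = {0:a, 1:d, 5:e}
drop-orders for the pieces not yet dropped (sum over which currently-grounded one goes next):
  1 to go: {2} 1  {5} 1  {6} 1
  2 to go: {1,2} 1  {2,5} 2  {2,6} 2  {4,6} 1  {5,6} 2
  3 to go: {1,2,5} 3  {1,2,6} 3  {2,4,6} 3  {2,5,6} 6  {3,4,6} 1  {4,5,6} 3
  4 to go: {0,3,4,6} 1  {1,2,4,6} 6  {1,2,5,6} 12  {2,3,4,6} 4  {2,4,5,6} 12  {3,4,5,6} 4
  5 to go: {0,2,3,4,6} 5  {0,3,4,5,6} 5  {1,2,3,4,6} 10  {1,2,4,5,6} 30  {2,3,4,5,6} 20
  if 0:a drops first: 60 orders
  if 1:d drops first: 30 orders
  if 5:e drops first: 15 orders
heap linearizations: 105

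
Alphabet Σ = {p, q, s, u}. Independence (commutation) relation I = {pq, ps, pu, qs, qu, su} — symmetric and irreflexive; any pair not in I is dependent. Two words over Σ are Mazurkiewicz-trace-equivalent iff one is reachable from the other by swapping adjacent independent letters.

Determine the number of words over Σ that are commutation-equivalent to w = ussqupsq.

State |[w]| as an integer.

1680

0(u) covers ∅
1(s) covers ∅
2(s) covers 1:s
3(q) covers ∅
4(u) covers 0:u
5(p) covers ∅
6(s) covers 2:s
7(q) covers 3:q
floor of heap: 0:u, 1:s, 3:q, 5:p
completions by unplaced set U, small U first (add the entries for U minus each lowest piece of U):
  |U|=1: {4}:1  {5}:1  {6}:1  {7}:1
  |U|=2: {0,4}:1  {2,6}:1  {3,7}:1  {4,5}:2  {4,6}:2  {4,7}:2  {5,6}:2  {5,7}:2  {6,7}:2
  |U|=3: {0,4,5}:3  {0,4,6}:3  {0,4,7}:3  {1,2,6}:1  {2,4,6}:3  {2,5,6}:3  {2,6,7}:3  {3,4,7}:3  {3,5,7}:3  {3,6,7}:3  {4,5,6}:6  {4,5,7}:6  {4,6,7}:6  {5,6,7}:6
  |U|=4: {0,2,4,6}:6  {0,3,4,7}:6  {0,4,5,6}:12  {0,4,5,7}:12  {0,4,6,7}:12  {1,2,4,6}:4  {1,2,5,6}:4  {1,2,6,7}:4  {2,3,6,7}:6  {2,4,5,6}:12  {2,4,6,7}:12  {2,5,6,7}:12  {3,4,5,7}:12  {3,4,6,7}:12  {3,5,6,7}:12  {4,5,6,7}:24
  |U|=5: {0,1,2,4,6}:10  {0,2,4,5,6}:30  {0,2,4,6,7}:30  {0,3,4,5,7}:30  {0,3,4,6,7}:30  {0,4,5,6,7}:60  {1,2,3,6,7}:10  {1,2,4,5,6}:20  {1,2,4,6,7}:20  {1,2,5,6,7}:20  {2,3,4,6,7}:30  {2,3,5,6,7}:30  {2,4,5,6,7}:60  {3,4,5,6,7}:60
  |U|=6: {0,1,2,4,5,6}:60  {0,1,2,4,6,7}:60  {0,2,3,4,6,7}:90  {0,2,4,5,6,7}:180  {0,3,4,5,6,7}:180  {1,2,3,4,6,7}:60  {1,2,3,5,6,7}:60  {1,2,4,5,6,7}:120  {2,3,4,5,6,7}:180
  start at 0(u): 420
  start at 1(s): 630
  start at 3(q): 420
  start at 5(p): 210
sum over floor = 1680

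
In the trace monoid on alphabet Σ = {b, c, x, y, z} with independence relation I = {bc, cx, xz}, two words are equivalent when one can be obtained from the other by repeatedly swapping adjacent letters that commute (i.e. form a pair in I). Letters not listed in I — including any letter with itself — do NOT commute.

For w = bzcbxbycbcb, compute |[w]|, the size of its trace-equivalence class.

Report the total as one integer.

drop 0:b onto floor
drop 1:z onto {0:b}
drop 2:c onto {1:z}
drop 3:b onto {1:z}
drop 4:x onto {3:b}
drop 5:b onto {4:x}
drop 6:y onto {2:c, 5:b}
drop 7:c onto {6:y}
drop 8:b onto {6:y}
drop 9:c onto {7:c}
drop 10:b onto {8:b}
ground layer = {0:b}
drop-orders for the pieces not yet dropped (sum over which currently-grounded one goes next):
  1 to go: {9} 1  {10} 1
  2 to go: {7,9} 1  {8,10} 1  {9,10} 2
  3 to go: {7,9,10} 3  {8,9,10} 3
  4 to go: {7,8,9,10} 6
  5 to go: {6,7,8,9,10} 6
  6 to go: {2,6,7,8,9,10} 6  {5,6,7,8,9,10} 6
  7 to go: {2,5,6,7,8,9,10} 12  {4,5,6,7,8,9,10} 6
  8 to go: {2,4,5,6,7,8,9,10} 18  {3,4,5,6,7,8,9,10} 6
  9 to go: {2,3,4,5,6,7,8,9,10} 24
  if 0:b drops first: 24 orders

24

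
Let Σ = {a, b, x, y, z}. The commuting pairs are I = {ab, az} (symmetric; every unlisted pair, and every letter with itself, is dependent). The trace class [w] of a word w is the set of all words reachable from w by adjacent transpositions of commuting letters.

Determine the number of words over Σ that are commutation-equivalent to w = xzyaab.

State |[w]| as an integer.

piece 0:x — minimal
piece 1:z rests on {0:x}
piece 2:y rests on {1:z}
piece 3:a rests on {2:y}
piece 4:a rests on {3:a}
piece 5:b rests on {2:y}
minimal pieces: {0:x}
ways to finish when only these pieces remain (= sum over removing one remaining piece with nothing left below it):
  1 left: {4}→1  {5}→1
  2 left: {3,4}→1  {4,5}→2
  3 left: {3,4,5}→3
  4 left: {2,3,4,5}→3
  placing 0:x first → 3 extensions

3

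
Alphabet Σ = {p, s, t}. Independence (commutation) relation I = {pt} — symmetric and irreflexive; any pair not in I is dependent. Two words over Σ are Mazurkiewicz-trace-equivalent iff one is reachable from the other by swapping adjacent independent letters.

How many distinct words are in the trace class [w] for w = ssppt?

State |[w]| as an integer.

0(s) covers ∅
1(s) covers 0:s
2(p) covers 1:s
3(p) covers 2:p
4(t) covers 1:s
floor of heap: 0:s
completions by unplaced set U, small U first (add the entries for U minus each lowest piece of U):
  |U|=1: {3}:1  {4}:1
  |U|=2: {2,3}:1  {3,4}:2
  |U|=3: {2,3,4}:3
  start at 0(s): 3

3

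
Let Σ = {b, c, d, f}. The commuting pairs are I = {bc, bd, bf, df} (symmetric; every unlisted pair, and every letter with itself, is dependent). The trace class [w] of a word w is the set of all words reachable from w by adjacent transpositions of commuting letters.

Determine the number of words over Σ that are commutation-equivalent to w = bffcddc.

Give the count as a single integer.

drop 0:b onto floor
drop 1:f onto floor
drop 2:f onto {1:f}
drop 3:c onto {2:f}
drop 4:d onto {3:c}
drop 5:d onto {4:d}
drop 6:c onto {5:d}
ground layer = {0:b, 1:f}
drop-orders for the pieces not yet dropped (sum over which currently-grounded one goes next):
  1 to go: {0} 1  {6} 1
  2 to go: {0,6} 2  {5,6} 1
  3 to go: {0,5,6} 3  {4,5,6} 1
  4 to go: {0,4,5,6} 4  {3,4,5,6} 1
  5 to go: {0,3,4,5,6} 5  {2,3,4,5,6} 1
  if 0:b drops first: 1 orders
  if 1:f drops first: 6 orders
heap linearizations: 7

7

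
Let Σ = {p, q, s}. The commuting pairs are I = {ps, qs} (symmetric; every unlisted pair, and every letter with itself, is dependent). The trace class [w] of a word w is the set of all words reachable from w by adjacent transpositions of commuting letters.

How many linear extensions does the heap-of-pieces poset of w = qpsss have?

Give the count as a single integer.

#0=q has no predecessor
#1=p depends on [0:q]
#2=s has no predecessor
#3=s depends on [2:s]
#4=s depends on [3:s]
sources: [0:q, 2:s]
N(rest) = Σ N(rest − s) over sources s of rest; N(one piece) = 1:
  size 1 → [1]=1  [4]=1
  size 2 → [0,1]=1  [1,4]=2  [3,4]=1
  size 3 → [0,1,4]=3  [1,3,4]=3  [2,3,4]=1
  first=0(q) contributes 4
  first=2(s) contributes 6
|[w]| = 10

10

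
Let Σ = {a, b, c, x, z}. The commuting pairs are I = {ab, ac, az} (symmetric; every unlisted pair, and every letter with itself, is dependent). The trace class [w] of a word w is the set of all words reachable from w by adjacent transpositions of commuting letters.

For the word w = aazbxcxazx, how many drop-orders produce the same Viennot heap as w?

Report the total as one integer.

12

#0=a has no predecessor
#1=a depends on [0:a]
#2=z has no predecessor
#3=b depends on [2:z]
#4=x depends on [1:a, 3:b]
#5=c depends on [4:x]
#6=x depends on [5:c]
#7=a depends on [6:x]
#8=z depends on [6:x]
#9=x depends on [7:a, 8:z]
sources: [0:a, 2:z]
N(rest) = Σ N(rest − s) over sources s of rest; N(one piece) = 1:
  size 1 → [9]=1
  size 2 → [7,9]=1  [8,9]=1
  size 3 → [7,8,9]=2
  size 4 → [6,7,8,9]=2
  size 5 → [5,6,7,8,9]=2
  size 6 → [4,5,6,7,8,9]=2
  size 7 → [1,4,5,6,7,8,9]=2  [3,4,5,6,7,8,9]=2
  size 8 → [0,1,4,5,6,7,8,9]=2  [1,3,4,5,6,7,8,9]=4  [2,3,4,5,6,7,8,9]=2
  first=0(a) contributes 6
  first=2(z) contributes 6
|[w]| = 12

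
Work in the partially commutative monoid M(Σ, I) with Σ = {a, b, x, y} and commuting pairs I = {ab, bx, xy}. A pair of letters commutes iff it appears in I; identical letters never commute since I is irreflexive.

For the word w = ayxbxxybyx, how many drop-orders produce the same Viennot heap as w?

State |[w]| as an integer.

#0=a has no predecessor
#1=y depends on [0:a]
#2=x depends on [0:a]
#3=b depends on [1:y]
#4=x depends on [2:x]
#5=x depends on [4:x]
#6=y depends on [3:b]
#7=b depends on [6:y]
#8=y depends on [7:b]
#9=x depends on [5:x]
sources: [0:a]
N(rest) = Σ N(rest − s) over sources s of rest; N(one piece) = 1:
  size 1 → [8]=1  [9]=1
  size 2 → [5,9]=1  [7,8]=1  [8,9]=2
  size 3 → [4,5,9]=1  [5,8,9]=3  [6,7,8]=1  [7,8,9]=3
  size 4 → [2,4,5,9]=1  [3,6,7,8]=1  [4,5,8,9]=4  [5,7,8,9]=6  [6,7,8,9]=4
  size 5 → [1,3,6,7,8]=1  [2,4,5,8,9]=5  [3,6,7,8,9]=5  [4,5,7,8,9]=10  [5,6,7,8,9]=10
  size 6 → [1,3,6,7,8,9]=6  [2,4,5,7,8,9]=15  [3,5,6,7,8,9]=15  [4,5,6,7,8,9]=20
  size 7 → [1,3,5,6,7,8,9]=21  [2,4,5,6,7,8,9]=35  [3,4,5,6,7,8,9]=35
  size 8 → [1,3,4,5,6,7,8,9]=56  [2,3,4,5,6,7,8,9]=70
  first=0(a) contributes 126

126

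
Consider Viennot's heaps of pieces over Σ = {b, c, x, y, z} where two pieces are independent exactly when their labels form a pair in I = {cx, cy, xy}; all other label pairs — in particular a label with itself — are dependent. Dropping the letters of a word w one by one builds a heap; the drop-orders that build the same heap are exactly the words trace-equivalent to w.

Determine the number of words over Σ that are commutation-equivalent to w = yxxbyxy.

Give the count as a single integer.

#0=y has no predecessor
#1=x has no predecessor
#2=x depends on [1:x]
#3=b depends on [0:y, 2:x]
#4=y depends on [3:b]
#5=x depends on [3:b]
#6=y depends on [4:y]
sources: [0:y, 1:x]
N(rest) = Σ N(rest − s) over sources s of rest; N(one piece) = 1:
  size 1 → [5]=1  [6]=1
  size 2 → [4,6]=1  [5,6]=2
  size 3 → [4,5,6]=3
  size 4 → [3,4,5,6]=3
  size 5 → [0,3,4,5,6]=3  [2,3,4,5,6]=3
  first=0(y) contributes 3
  first=1(x) contributes 6
|[w]| = 9

9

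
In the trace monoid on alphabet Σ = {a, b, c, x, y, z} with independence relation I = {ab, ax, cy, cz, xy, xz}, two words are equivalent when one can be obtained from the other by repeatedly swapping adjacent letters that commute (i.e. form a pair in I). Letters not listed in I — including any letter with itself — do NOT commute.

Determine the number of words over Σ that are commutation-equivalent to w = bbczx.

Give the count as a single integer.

3

drop 0:b onto floor
drop 1:b onto {0:b}
drop 2:c onto {1:b}
drop 3:z onto {1:b}
drop 4:x onto {2:c}
ground layer = {0:b}
drop-orders for the pieces not yet dropped (sum over which currently-grounded one goes next):
  1 to go: {3} 1  {4} 1
  2 to go: {2,4} 1  {3,4} 2
  3 to go: {2,3,4} 3
  if 0:b drops first: 3 orders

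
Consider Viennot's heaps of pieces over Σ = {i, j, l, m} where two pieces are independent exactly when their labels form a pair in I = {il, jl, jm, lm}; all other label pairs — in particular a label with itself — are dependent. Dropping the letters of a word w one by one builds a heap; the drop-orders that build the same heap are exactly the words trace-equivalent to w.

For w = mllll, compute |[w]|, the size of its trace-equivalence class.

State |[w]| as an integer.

0(m) covers ∅
1(l) covers ∅
2(l) covers 1:l
3(l) covers 2:l
4(l) covers 3:l
floor of heap: 0:m, 1:l
completions by unplaced set U, small U first (add the entries for U minus each lowest piece of U):
  |U|=1: {0}:1  {4}:1
  |U|=2: {0,4}:2  {3,4}:1
  |U|=3: {0,3,4}:3  {2,3,4}:1
  start at 0(m): 1
  start at 1(l): 4
sum over floor = 5

5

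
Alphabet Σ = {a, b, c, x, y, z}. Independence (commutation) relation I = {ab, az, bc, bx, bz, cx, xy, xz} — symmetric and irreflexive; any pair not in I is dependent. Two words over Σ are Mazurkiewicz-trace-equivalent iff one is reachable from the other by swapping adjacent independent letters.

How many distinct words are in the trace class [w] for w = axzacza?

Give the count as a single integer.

#0=a has no predecessor
#1=x depends on [0:a]
#2=z has no predecessor
#3=a depends on [1:x]
#4=c depends on [2:z, 3:a]
#5=z depends on [4:c]
#6=a depends on [4:c]
sources: [0:a, 2:z]
N(rest) = Σ N(rest − s) over sources s of rest; N(one piece) = 1:
  size 1 → [5]=1  [6]=1
  size 2 → [5,6]=2
  size 3 → [4,5,6]=2
  size 4 → [2,4,5,6]=2  [3,4,5,6]=2
  size 5 → [1,3,4,5,6]=2  [2,3,4,5,6]=4
  first=0(a) contributes 6
  first=2(z) contributes 2
|[w]| = 8

8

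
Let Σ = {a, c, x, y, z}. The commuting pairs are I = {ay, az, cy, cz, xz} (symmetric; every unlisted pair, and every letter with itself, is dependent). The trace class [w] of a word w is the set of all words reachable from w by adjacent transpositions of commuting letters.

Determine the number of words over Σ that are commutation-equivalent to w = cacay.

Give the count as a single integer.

drop 0:c onto floor
drop 1:a onto {0:c}
drop 2:c onto {1:a}
drop 3:a onto {2:c}
drop 4:y onto floor
ground layer = {0:c, 4:y}
drop-orders for the pieces not yet dropped (sum over which currently-grounded one goes next):
  1 to go: {3} 1  {4} 1
  2 to go: {2,3} 1  {3,4} 2
  3 to go: {1,2,3} 1  {2,3,4} 3
  if 0:c drops first: 4 orders
  if 4:y drops first: 1 orders
heap linearizations: 5

5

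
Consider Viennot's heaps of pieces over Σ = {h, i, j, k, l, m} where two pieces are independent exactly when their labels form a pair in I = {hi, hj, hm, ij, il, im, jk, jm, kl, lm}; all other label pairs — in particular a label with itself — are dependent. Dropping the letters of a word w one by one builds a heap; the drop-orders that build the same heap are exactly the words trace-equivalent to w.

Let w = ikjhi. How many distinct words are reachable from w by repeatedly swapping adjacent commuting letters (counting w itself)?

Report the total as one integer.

10

piece 0:i — minimal
piece 1:k rests on {0:i}
piece 2:j — minimal
piece 3:h rests on {1:k}
piece 4:i rests on {1:k}
minimal pieces: {0:i, 2:j}
ways to finish when only these pieces remain (= sum over removing one remaining piece with nothing left below it):
  1 left: {2}→1  {3}→1  {4}→1
  2 left: {2,3}→2  {2,4}→2  {3,4}→2
  3 left: {1,3,4}→2  {2,3,4}→6
  placing 0:i first → 8 extensions
  placing 2:j first → 2 extensions
total linear extensions = 10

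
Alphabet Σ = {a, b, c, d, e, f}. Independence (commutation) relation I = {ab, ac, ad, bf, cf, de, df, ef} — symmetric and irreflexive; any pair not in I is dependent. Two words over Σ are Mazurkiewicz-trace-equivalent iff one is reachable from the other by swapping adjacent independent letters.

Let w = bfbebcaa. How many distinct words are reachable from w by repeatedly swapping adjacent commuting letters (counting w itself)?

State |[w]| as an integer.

#0=b has no predecessor
#1=f has no predecessor
#2=b depends on [0:b]
#3=e depends on [2:b]
#4=b depends on [3:e]
#5=c depends on [4:b]
#6=a depends on [1:f, 3:e]
#7=a depends on [6:a]
sources: [0:b, 1:f]
N(rest) = Σ N(rest − s) over sources s of rest; N(one piece) = 1:
  size 1 → [5]=1  [7]=1
  size 2 → [4,5]=1  [5,7]=2  [6,7]=1
  size 3 → [1,6,7]=1  [4,5,7]=3  [5,6,7]=3
  size 4 → [1,5,6,7]=4  [4,5,6,7]=6
  size 5 → [1,4,5,6,7]=10  [3,4,5,6,7]=6
  size 6 → [1,3,4,5,6,7]=16  [2,3,4,5,6,7]=6
  first=0(b) contributes 22
  first=1(f) contributes 6
|[w]| = 28

28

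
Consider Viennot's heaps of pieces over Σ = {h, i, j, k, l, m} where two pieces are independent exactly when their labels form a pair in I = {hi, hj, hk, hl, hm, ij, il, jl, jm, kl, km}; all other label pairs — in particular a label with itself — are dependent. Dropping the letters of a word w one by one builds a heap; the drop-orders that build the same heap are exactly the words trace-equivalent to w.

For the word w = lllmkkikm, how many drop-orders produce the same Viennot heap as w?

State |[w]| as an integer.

30

drop 0:l onto floor
drop 1:l onto {0:l}
drop 2:l onto {1:l}
drop 3:m onto {2:l}
drop 4:k onto floor
drop 5:k onto {4:k}
drop 6:i onto {3:m, 5:k}
drop 7:k onto {6:i}
drop 8:m onto {6:i}
ground layer = {0:l, 4:k}
drop-orders for the pieces not yet dropped (sum over which currently-grounded one goes next):
  1 to go: {7} 1  {8} 1
  2 to go: {7,8} 2
  3 to go: {6,7,8} 2
  4 to go: {3,6,7,8} 2  {5,6,7,8} 2
  5 to go: {2,3,6,7,8} 2  {3,5,6,7,8} 4  {4,5,6,7,8} 2
  6 to go: {1,2,3,6,7,8} 2  {2,3,5,6,7,8} 6  {3,4,5,6,7,8} 6
  7 to go: {0,1,2,3,6,7,8} 2  {1,2,3,5,6,7,8} 8  {2,3,4,5,6,7,8} 12
  if 0:l drops first: 20 orders
  if 4:k drops first: 10 orders
heap linearizations: 30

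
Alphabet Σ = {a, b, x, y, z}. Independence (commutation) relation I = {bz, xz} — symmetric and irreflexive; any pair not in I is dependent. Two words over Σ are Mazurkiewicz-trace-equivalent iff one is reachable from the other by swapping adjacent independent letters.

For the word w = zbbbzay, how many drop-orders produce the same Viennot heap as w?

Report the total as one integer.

drop 0:z onto floor
drop 1:b onto floor
drop 2:b onto {1:b}
drop 3:b onto {2:b}
drop 4:z onto {0:z}
drop 5:a onto {3:b, 4:z}
drop 6:y onto {5:a}
ground layer = {0:z, 1:b}
drop-orders for the pieces not yet dropped (sum over which currently-grounded one goes next):
  1 to go: {6} 1
  2 to go: {5,6} 1
  3 to go: {3,5,6} 1  {4,5,6} 1
  4 to go: {0,4,5,6} 1  {2,3,5,6} 1  {3,4,5,6} 2
  5 to go: {0,3,4,5,6} 3  {1,2,3,5,6} 1  {2,3,4,5,6} 3
  if 0:z drops first: 4 orders
  if 1:b drops first: 6 orders
heap linearizations: 10

10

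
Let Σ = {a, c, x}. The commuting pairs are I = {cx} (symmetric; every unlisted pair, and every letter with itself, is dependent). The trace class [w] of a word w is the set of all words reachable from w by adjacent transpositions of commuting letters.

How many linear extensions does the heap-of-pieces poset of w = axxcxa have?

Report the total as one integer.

#0=a has no predecessor
#1=x depends on [0:a]
#2=x depends on [1:x]
#3=c depends on [0:a]
#4=x depends on [2:x]
#5=a depends on [3:c, 4:x]
sources: [0:a]
N(rest) = Σ N(rest − s) over sources s of rest; N(one piece) = 1:
  size 1 → [5]=1
  size 2 → [3,5]=1  [4,5]=1
  size 3 → [2,4,5]=1  [3,4,5]=2
  size 4 → [1,2,4,5]=1  [2,3,4,5]=3
  first=0(a) contributes 4

4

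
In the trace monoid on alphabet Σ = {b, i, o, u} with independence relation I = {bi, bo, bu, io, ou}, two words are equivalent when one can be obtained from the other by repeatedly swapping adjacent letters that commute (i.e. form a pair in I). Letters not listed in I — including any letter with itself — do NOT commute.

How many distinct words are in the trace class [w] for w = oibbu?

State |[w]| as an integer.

30

drop 0:o onto floor
drop 1:i onto floor
drop 2:b onto floor
drop 3:b onto {2:b}
drop 4:u onto {1:i}
ground layer = {0:o, 1:i, 2:b}
drop-orders for the pieces not yet dropped (sum over which currently-grounded one goes next):
  1 to go: {0} 1  {3} 1  {4} 1
  2 to go: {0,3} 2  {0,4} 2  {1,4} 1  {2,3} 1  {3,4} 2
  3 to go: {0,1,4} 3  {0,2,3} 3  {0,3,4} 6  {1,3,4} 3  {2,3,4} 3
  if 0:o drops first: 6 orders
  if 1:i drops first: 12 orders
  if 2:b drops first: 12 orders
heap linearizations: 30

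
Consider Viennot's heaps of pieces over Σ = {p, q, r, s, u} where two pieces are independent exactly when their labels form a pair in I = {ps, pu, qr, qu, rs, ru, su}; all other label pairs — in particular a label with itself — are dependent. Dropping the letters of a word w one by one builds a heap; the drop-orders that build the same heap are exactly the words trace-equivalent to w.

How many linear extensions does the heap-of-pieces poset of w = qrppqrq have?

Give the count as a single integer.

6

0(q) covers ∅
1(r) covers ∅
2(p) covers 0:q, 1:r
3(p) covers 2:p
4(q) covers 3:p
5(r) covers 3:p
6(q) covers 4:q
floor of heap: 0:q, 1:r
completions by unplaced set U, small U first (add the entries for U minus each lowest piece of U):
  |U|=1: {5}:1  {6}:1
  |U|=2: {4,6}:1  {5,6}:2
  |U|=3: {4,5,6}:3
  |U|=4: {3,4,5,6}:3
  |U|=5: {2,3,4,5,6}:3
  start at 0(q): 3
  start at 1(r): 3
sum over floor = 6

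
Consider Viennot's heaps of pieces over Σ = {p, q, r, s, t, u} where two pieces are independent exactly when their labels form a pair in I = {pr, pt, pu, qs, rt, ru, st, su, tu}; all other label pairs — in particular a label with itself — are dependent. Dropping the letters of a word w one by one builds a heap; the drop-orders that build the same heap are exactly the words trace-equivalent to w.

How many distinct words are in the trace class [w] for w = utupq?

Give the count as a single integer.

0(u) covers ∅
1(t) covers ∅
2(u) covers 0:u
3(p) covers ∅
4(q) covers 1:t, 2:u, 3:p
floor of heap: 0:u, 1:t, 3:p
completions by unplaced set U, small U first (add the entries for U minus each lowest piece of U):
  |U|=1: {4}:1
  |U|=2: {1,4}:1  {2,4}:1  {3,4}:1
  |U|=3: {0,2,4}:1  {1,2,4}:2  {1,3,4}:2  {2,3,4}:2
  start at 0(u): 6
  start at 1(t): 3
  start at 3(p): 3
sum over floor = 12

12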